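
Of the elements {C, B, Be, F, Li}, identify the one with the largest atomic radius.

Li is in period 2, group 1; Be is in period 2, group 2; B is in period 2, group 13; C is in period 2, group 14; F is in period 2, group 17.
Atomic radius shrinks across a period as nuclear charge pulls the same shell inward, and grows down a group as new shells are added.
All lie in period 2, so atomic radius increases right to left.
The largest atomic radius among these belongs to Li.

Li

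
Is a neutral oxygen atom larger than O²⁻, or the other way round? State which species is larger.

Forming O²⁻ adds 2 electrons to O. More electron–electron repulsion in the same shell, with unchanged nuclear charge, lets the cloud expand.
An anion is larger than its parent atom: O²⁻ > O.

O²⁻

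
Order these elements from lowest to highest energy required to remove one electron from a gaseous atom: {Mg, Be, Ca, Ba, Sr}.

Ba < Sr < Ca < Mg < Be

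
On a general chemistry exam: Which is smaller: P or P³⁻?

P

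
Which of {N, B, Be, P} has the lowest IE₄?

The fourth ionization energy removes an electron from the +3 ion. For each element: N³⁺ still has 2 valence electrons; B³⁺ is the bare [He] core; Be³⁺ is already 1 electron into the core; P³⁺ still has 2 valence electrons.
Breaking into a closed-shell core is much more expensive than removing a leftover valence electron — Be and B have the largest IE_4 here.
Valence configurations: N³⁺ [He]2s², P³⁺ [Ne]3s².
The numbers (kJ/mol): N 7475, B 25026, Be 21007, P 4964.
So the fourth ionization energies run P < N < Be < B.

P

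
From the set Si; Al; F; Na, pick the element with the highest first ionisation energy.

F is in period 2, group 17; Na is in period 3, group 1; Al is in period 3, group 13; Si is in period 3, group 14.
Across a period the outer electron is held more tightly (higher IE₁); down a group it sits in a higher shell, more shielded, and comes off more easily.
Neither a single period nor a single group — weigh both effects.
Al > Na: both are in period 3; the period trend gives Al the larger value.
Si > Al: Si lies to the right of Al in period 3, so the across-period effect alone puts Si higher.
F > Si: both effects reinforce here, so F is clearly the higher of the two.
Approximate values (kJ/mol): F 1681, Na 496, Al 578, Si 786.
The highest first ionisation energy among these belongs to F.

F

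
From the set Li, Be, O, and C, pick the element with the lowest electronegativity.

Li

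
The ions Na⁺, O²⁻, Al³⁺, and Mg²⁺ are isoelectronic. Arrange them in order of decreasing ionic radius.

All of these have 10 electrons, so size is governed by nuclear charge alone: the more protons, the stronger the pull on the same electron cloud, and the smaller the ion.
Nuclear charges: Al³⁺ (Z=13), Mg²⁺ (Z=12), Na⁺ (Z=11), O²⁻ (Z=8).
Largest to smallest: O²⁻ > Na⁺ > Mg²⁺ > Al³⁺.

O²⁻ > Na⁺ > Mg²⁺ > Al³⁺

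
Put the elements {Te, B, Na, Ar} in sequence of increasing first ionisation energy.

B is in period 2, group 13; Na is in period 3, group 1; Ar is in period 3, group 18; Te is in period 5, group 16.
IE₁ increases left→right with effective nuclear charge and decreases top→bottom as the valence shell moves farther out.
Neither a single period nor a single group — weigh both effects.
B > Na: relative to Na, both the across-period and down-group shifts push B's first ionization energy up.
Te > B: the two effects oppose for this pair; the across-period effect wins (869 vs 801 kJ/mol).
Ar > Te: relative to Te, both the across-period and down-group shifts push Ar's first ionization energy up.
For reference (kJ/mol): B 801, Na 496, Ar 1521, Te 869.
So from lowest to highest: Na < B < Te < Ar.

Na, B, Te, Ar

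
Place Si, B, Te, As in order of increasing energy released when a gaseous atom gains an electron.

Atoms with high Z_eff and room in the valence shell (especially the halogens) have the most exothermic electron affinities.
A diagonal step moves right (one effect) and down (the opposite effect) at once.
As > B: period and group pull opposite ways; the across-period shift dominates (78 vs 27 kJ/mol).
Si > As: period and group pull opposite ways; the down-group shift dominates (134 vs 78 kJ/mol).
Te > Si: period and group pull opposite ways; the across-period shift dominates (190 vs 134 kJ/mol).
For reference (kJ/mol): B 27, Si 134, As 78, Te 190.
So from lowest to highest: B < As < Si < Te.

B < As < Si < Te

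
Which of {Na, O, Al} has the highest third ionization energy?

Na

After 2 electrons have been removed, what remains? Na²⁺ is already 1 electron into the core; O²⁺ still has 4 valence electrons; Al²⁺ still has 1 valence electron.
Breaking into a closed-shell core is much more expensive than removing a leftover valence electron — Na has the largest IE_3 here.
Valence configurations: O²⁺ [He]2s²2p², Al²⁺ [Ne]3s¹.
The numbers (kJ/mol): Na 6910, O 5300, Al 2745.
Putting it together, IE_3: Al < O < Na.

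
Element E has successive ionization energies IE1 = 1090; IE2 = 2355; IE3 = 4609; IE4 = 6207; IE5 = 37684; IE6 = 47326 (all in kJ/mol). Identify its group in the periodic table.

Look for the largest jump between consecutive ionization energies: IE5/IE4 ≈ 6.1, far larger than any earlier ratio.
That jump marks the point where a core electron is being removed. So the atom has 4 valence electrons.
A main-group element with 4 valence electrons is in group 14.

Group 14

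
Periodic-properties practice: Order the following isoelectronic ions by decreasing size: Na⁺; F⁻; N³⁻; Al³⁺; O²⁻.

N³⁻ > O²⁻ > F⁻ > Na⁺ > Al³⁺

All of these have 10 electrons, so size is governed by nuclear charge alone: the more protons, the stronger the pull on the same electron cloud, and the smaller the ion.
Nuclear charges: Al³⁺ (Z=13), Na⁺ (Z=11), F⁻ (Z=9), O²⁻ (Z=8), N³⁻ (Z=7).
Largest to smallest: N³⁻ > O²⁻ > F⁻ > Na⁺ > Al³⁺.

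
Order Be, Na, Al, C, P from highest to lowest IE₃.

Be > Na > C > P > Al

Consider each +2 ion: Be²⁺ is the bare [He] core; Na²⁺ is already 1 electron into the core; Al²⁺ still has 1 valence electron; C²⁺ still has 2 valence electrons; P²⁺ still has 3 valence electrons.
Core electrons are held far more tightly than valence electrons, so Na and Be top the IE_3 order.
Valence configurations: Al²⁺ [Ne]3s¹, C²⁺ [He]2s², P²⁺ [Ne]3s²3p¹.
Approximate IE_3 values (kJ/mol): Be 14849, Na 6910, Al 2745, C 4620, P 2914.
Hence IE_3: Al < P < C < Na < Be.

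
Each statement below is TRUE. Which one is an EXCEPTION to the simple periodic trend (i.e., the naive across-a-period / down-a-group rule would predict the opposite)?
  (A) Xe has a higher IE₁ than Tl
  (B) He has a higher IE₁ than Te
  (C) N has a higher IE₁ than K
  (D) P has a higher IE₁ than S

(D)

The general trend: IE₁ increases across a period and decreases down a group.
(A) Xe (period 5, group 18) vs Tl (period 6, group 13): the stated order agrees with the simple trend.
(B) He (period 1, group 18) vs Te (period 5, group 16): the stated order agrees with the simple trend.
(C) N (period 2, group 15) vs K (period 4, group 1): the stated order agrees with the simple trend.
(D) P (period 3, group 15) vs S (period 3, group 16): the stated order contradicts the simple trend.
The exception is (D): S (3p⁴) ionizes more easily than half-filled P (3p³) because the paired 3p electron in S is pushed out by e⁻–e⁻ repulsion.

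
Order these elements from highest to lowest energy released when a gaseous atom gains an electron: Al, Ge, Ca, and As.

Ge > As > Al > Ca

Al is in period 3, group 13; Ca is in period 4, group 2; Ge is in period 4, group 14; As is in period 4, group 15.
Adding an electron releases more energy for atoms nearer the top right (short of the noble gases).
Neither a single period nor a single group — weigh both effects.
Al > Ca: both effects reinforce here, so Al is clearly the higher of the two.
As > Al: the two effects oppose for this pair; the across-period effect wins (78 vs 42 kJ/mol).
Ge > As: this pair runs against the simple trend — see the exception note.
Note the exception: Ge has a higher electron affinity than As, contrary to the simple trend — adding an electron to As's half-filled 4p³ is unfavourable, so Ge (4p²) has the more exothermic EA.
Tabulated electron affinity (kJ/mol): Al 42, Ca 2, Ge 119, As 78.
So from highest to lowest: Ge > As > Al > Ca.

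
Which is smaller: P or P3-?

Forming P3- adds 3 electrons to P. More electron–electron repulsion in the same shell, with unchanged nuclear charge, lets the cloud expand.
An anion is larger than its parent atom: P3- > P.

P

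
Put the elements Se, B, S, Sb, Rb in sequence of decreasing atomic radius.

B is in period 2, group 13; S is in period 3, group 16; Se is in period 4, group 16; Rb is in period 5, group 1; Sb is in period 5, group 15.
Radius decreases left→right (rising Z_eff, same n) and increases top→bottom (higher n).
Here both period and group differ, so the two effects have to be weighed against each other.
S > B: period and group pull opposite ways; the down-group shift dominates (103 vs 85 pm).
Se > S: they share group 16; the group trend gives Se the larger value.
Sb > Se: both effects reinforce here, so Sb is clearly the larger of the two.
Rb > Sb: Rb lies to the left of Sb in period 5, so the across-period effect alone puts Rb larger.
For reference (pm): B 85, S 103, Se 116, Rb 210, Sb 140.
So from largest to smallest: Rb > Sb > Se > S > B.

Rb > Sb > Se > S > B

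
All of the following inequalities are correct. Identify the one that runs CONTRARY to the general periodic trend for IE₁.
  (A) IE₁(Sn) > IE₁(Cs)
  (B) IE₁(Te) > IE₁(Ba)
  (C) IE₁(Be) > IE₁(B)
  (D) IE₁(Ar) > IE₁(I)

The general trend: IE₁ increases across a period and decreases down a group.
(A) Sn (period 5, group 14) vs Cs (period 6, group 1): the stated order agrees with the simple trend.
(B) Te (period 5, group 16) vs Ba (period 6, group 2): the stated order agrees with the simple trend.
(C) Be (period 2, group 2) vs B (period 2, group 13): the stated order contradicts the simple trend.
(D) Ar (period 3, group 18) vs I (period 5, group 17): the stated order agrees with the simple trend.
The exception is (C): removing B's lone 2p electron is easier than breaking Be's filled 2s².

(C)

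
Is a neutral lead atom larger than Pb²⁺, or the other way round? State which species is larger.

Forming Pb²⁺ removes 2 electrons from Pb. Fewer electrons for the same nuclear charge means less shielding and a higher Z_eff on the remaining electrons.
A cation is smaller than its parent atom: Pb²⁺ < Pb.

Pb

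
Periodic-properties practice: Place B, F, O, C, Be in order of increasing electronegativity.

Be < B < C < O < F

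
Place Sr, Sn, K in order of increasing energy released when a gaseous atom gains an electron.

K is in period 4, group 1; Sr is in period 5, group 2; Sn is in period 5, group 14.
Electron affinity generally becomes more exothermic across a period toward the halogens and less exothermic down a group.
Neither a single period nor a single group — weigh both effects.
K > Sr: period and group pull opposite ways; the down-group shift dominates (48 vs 5 kJ/mol).
Sn > K: period and group pull opposite ways; the across-period shift dominates (107 vs 48 kJ/mol).
For reference (kJ/mol): K 48, Sr 5, Sn 107.
So from lowest to highest: Sr < K < Sn.

Sr < K < Sn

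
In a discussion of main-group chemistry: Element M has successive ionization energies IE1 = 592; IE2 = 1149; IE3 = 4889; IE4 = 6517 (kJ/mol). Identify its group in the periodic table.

Group 2

Look for the largest jump between consecutive ionization energies: IE3/IE2 ≈ 4.3, far larger than any earlier ratio.
That jump marks the point where a core electron is being removed. So the atom has 2 valence electrons.
A main-group element with 2 valence electrons is in group 2.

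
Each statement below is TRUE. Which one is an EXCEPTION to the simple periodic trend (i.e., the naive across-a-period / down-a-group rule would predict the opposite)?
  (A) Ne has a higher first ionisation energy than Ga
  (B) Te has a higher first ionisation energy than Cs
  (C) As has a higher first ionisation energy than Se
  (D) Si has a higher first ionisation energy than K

(C)

The general trend: first ionisation energy increases across a period and decreases down a group.
(A) Ne (period 2, group 18) vs Ga (period 4, group 13): the stated order agrees with the simple trend.
(B) Te (period 5, group 16) vs Cs (period 6, group 1): the stated order agrees with the simple trend.
(C) As (period 4, group 15) vs Se (period 4, group 16): the stated order contradicts the simple trend.
(D) Si (period 3, group 14) vs K (period 4, group 1): the stated order agrees with the simple trend.
The exception is (C): Se (4p⁴) ionizes more easily than half-filled As (4p³).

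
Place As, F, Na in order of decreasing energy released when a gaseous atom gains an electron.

F is in period 2, group 17; Na is in period 3, group 1; As is in period 4, group 15.
Adding an electron releases more energy for atoms nearer the top right (short of the noble gases).
Here both period and group differ, so the two effects have to be weighed against each other.
As > Na: the two effects oppose for this pair; the across-period effect wins (78 vs 53 kJ/mol).
F > As: both effects reinforce here, so F is clearly the higher of the two.
For reference (kJ/mol): F 328, Na 53, As 78.
So from highest to lowest: F > As > Na.

F, As, Na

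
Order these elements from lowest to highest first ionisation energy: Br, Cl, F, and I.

I < Br < Cl < F

First ionization energy rises across a period (greater Z_eff holds electrons more tightly) and falls down a group (valence electrons are farther from the nucleus).
All are in group 17, so first ionization energy increases up the group.
So from lowest to highest: I < Br < Cl < F.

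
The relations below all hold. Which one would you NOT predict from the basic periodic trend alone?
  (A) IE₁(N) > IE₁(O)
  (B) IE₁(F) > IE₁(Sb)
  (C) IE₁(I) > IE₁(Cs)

The general trend: first ionisation energy increases across a period and decreases down a group.
(A) N (period 2, group 15) vs O (period 2, group 16): the stated order contradicts the simple trend.
(B) F (period 2, group 17) vs Sb (period 5, group 15): the stated order agrees with the simple trend.
(C) I (period 5, group 17) vs Cs (period 6, group 1): the stated order agrees with the simple trend.
The exception is (A): pairing an electron in O's 2p⁴ costs repulsion energy, so O ionizes more easily than half-filled N (2p³).

(A)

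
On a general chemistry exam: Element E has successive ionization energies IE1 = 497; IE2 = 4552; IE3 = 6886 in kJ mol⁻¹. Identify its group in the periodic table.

Look for the largest jump between consecutive ionization energies: IE2/IE1 ≈ 9.2, far larger than any earlier ratio.
That jump marks the point where a core electron is being removed. So the atom has 1 valence electron.
A main-group element with 1 valence electron is in group 1.

Group 1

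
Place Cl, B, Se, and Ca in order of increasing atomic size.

Atomic radius shrinks across a period as nuclear charge pulls the same shell inward, and grows down a group as new shells are added.
Here both period and group differ, so the two effects have to be weighed against each other.
Cl > B: the two effects oppose for this pair; the down-group effect wins (99 vs 85 pm).
Se > Cl: relative to Cl, both the across-period and down-group shifts push Se's atomic radius up.
Ca > Se: Ca lies to the left of Se in period 4, so the across-period effect alone puts Ca larger.
For reference (pm): B 85, Cl 99, Ca 171, Se 116.
So from smallest to largest: B < Cl < Se < Ca.

B < Cl < Se < Ca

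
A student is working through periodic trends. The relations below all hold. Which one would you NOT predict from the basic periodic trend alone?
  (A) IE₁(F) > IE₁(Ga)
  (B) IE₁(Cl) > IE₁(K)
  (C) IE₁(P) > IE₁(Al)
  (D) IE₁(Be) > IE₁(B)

(D)

The general trend: first ionization energy increases across a period and decreases down a group.
(A) F (period 2, group 17) vs Ga (period 4, group 13): the stated order agrees with the simple trend.
(B) Cl (period 3, group 17) vs K (period 4, group 1): the stated order agrees with the simple trend.
(C) P (period 3, group 15) vs Al (period 3, group 13): the stated order agrees with the simple trend.
(D) Be (period 2, group 2) vs B (period 2, group 13): the stated order contradicts the simple trend.
The exception is (D): removing B's lone 2p electron is easier than breaking Be's filled 2s².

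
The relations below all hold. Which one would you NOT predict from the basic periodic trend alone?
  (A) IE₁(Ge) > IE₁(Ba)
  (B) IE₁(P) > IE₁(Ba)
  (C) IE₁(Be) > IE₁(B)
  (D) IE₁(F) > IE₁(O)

(C)

The general trend: first ionisation energy increases across a period and decreases down a group.
(A) Ge (period 4, group 14) vs Ba (period 6, group 2): the stated order agrees with the simple trend.
(B) P (period 3, group 15) vs Ba (period 6, group 2): the stated order agrees with the simple trend.
(C) Be (period 2, group 2) vs B (period 2, group 13): the stated order contradicts the simple trend.
(D) F (period 2, group 17) vs O (period 2, group 16): the stated order agrees with the simple trend.
The exception is (C): removing B's lone 2p electron is easier than breaking Be's filled 2s².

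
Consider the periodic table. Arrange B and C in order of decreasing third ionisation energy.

C > B

Consider each +2 ion: B²⁺ still has 1 valence electron; C²⁺ still has 2 valence electrons.
All are still removing valence electrons, so compare the +2 ions as you would atoms: IE_3 generally rises across a period (higher Z_eff) and falls down a group (larger shell), subject to the usual subshell exceptions.
Valence configurations: B²⁺ [He]2s¹, C²⁺ [He]2s².
Approximate IE_3 values (kJ/mol): B 3660, C 4620.
Putting it together, IE_3: B < C.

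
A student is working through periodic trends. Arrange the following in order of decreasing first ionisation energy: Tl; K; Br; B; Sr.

Br > B > Tl > Sr > K

IE₁ increases left→right with effective nuclear charge and decreases top→bottom as the valence shell moves farther out.
Here both period and group differ, so the two effects have to be weighed against each other.
Sr > K: the two effects oppose for this pair; the across-period effect wins (550 vs 419 kJ/mol).
Tl > Sr: the two effects oppose for this pair; the across-period effect wins (589 vs 550 kJ/mol).
B > Tl: B sits above Tl in group 13, so the down-group effect alone puts B higher.
Br > B: period and group pull opposite ways; the across-period shift dominates (1140 vs 801 kJ/mol).
Tabulated first ionization energy (kJ/mol): B 801, K 419, Br 1140, Sr 550, Tl 589.
So from highest to lowest: Br > B > Tl > Sr > K.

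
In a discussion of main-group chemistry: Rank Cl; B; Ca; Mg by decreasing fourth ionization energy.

IE_4 is the cost of taking one more electron from the +3 cation: Cl³⁺ still has 4 valence electrons; B³⁺ is the bare [He] core; Ca³⁺ is already 1 electron into the core; Mg³⁺ is already 1 electron into the core.
Breaking into a closed-shell core is much more expensive than removing a leftover valence electron — Ca, Mg and B have the largest IE_4 here.
Tabulated IE_4 (kJ/mol): Cl 5159, B 25026, Ca 6491, Mg 10543.
Overall IE_4 order: Cl < Ca < Mg < B.

B > Mg > Ca > Cl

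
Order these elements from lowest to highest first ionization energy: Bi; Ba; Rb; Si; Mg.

Rb < Ba < Bi < Mg < Si

Mg is in period 3, group 2; Si is in period 3, group 14; Rb is in period 5, group 1; Ba is in period 6, group 2; Bi is in period 6, group 15.
Removing the outermost electron gets harder across a period and easier down a group.
Neither a single period nor a single group — weigh both effects.
Ba > Rb: the two effects oppose for this pair; the across-period effect wins (503 vs 403 kJ/mol).
Bi > Ba: Bi lies to the right of Ba in period 6, so the across-period effect alone puts Bi higher.
Mg > Bi: period and group pull opposite ways; the down-group shift dominates (738 vs 703 kJ/mol).
Si > Mg: Si lies to the right of Mg in period 3, so the across-period effect alone puts Si higher.
Approximate values (kJ/mol): Mg 738, Si 786, Rb 403, Ba 503, Bi 703.
So from lowest to highest: Rb < Ba < Bi < Mg < Si.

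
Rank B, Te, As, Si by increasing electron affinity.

Atoms with high Z_eff and room in the valence shell (especially the halogens) have the most exothermic electron affinities.
These sit on a diagonal, where the across-period and down-group effects partly cancel.
As > B: the two effects oppose for this pair; the across-period effect wins (78 vs 27 kJ/mol).
Si > As: the two effects oppose for this pair; the down-group effect wins (134 vs 78 kJ/mol).
Te > Si: the two effects oppose for this pair; the across-period effect wins (190 vs 134 kJ/mol).
Approximate values (kJ/mol): B 27, Si 134, As 78, Te 190.
So from lowest to highest: B < As < Si < Te.

B < As < Si < Te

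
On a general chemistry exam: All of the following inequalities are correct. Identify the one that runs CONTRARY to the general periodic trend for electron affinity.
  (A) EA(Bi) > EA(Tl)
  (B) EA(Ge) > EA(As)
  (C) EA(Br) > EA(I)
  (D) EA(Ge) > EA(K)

The general trend: electron affinity increases across a period and decreases down a group.
(A) Bi (period 6, group 15) vs Tl (period 6, group 13): the stated order agrees with the simple trend.
(B) Ge (period 4, group 14) vs As (period 4, group 15): the stated order contradicts the simple trend.
(C) Br (period 4, group 17) vs I (period 5, group 17): the stated order agrees with the simple trend.
(D) Ge (period 4, group 14) vs K (period 4, group 1): the stated order agrees with the simple trend.
The exception is (B): adding an electron to As's half-filled 4p³ is unfavourable, so Ge (4p²) has the more exothermic EA.

(B)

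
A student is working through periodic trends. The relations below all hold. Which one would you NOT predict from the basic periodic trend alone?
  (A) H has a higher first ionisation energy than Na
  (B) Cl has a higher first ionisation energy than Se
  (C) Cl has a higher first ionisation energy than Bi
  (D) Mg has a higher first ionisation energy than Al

The general trend: first ionisation energy increases across a period and decreases down a group.
(A) H (period 1, group 1) vs Na (period 3, group 1): the stated order agrees with the simple trend.
(B) Cl (period 3, group 17) vs Se (period 4, group 16): the stated order agrees with the simple trend.
(C) Cl (period 3, group 17) vs Bi (period 6, group 15): the stated order agrees with the simple trend.
(D) Mg (period 3, group 2) vs Al (period 3, group 13): the stated order contradicts the simple trend.
The exception is (D): Al's single 3p electron is easier to remove than one from Mg's filled 3s².

(D)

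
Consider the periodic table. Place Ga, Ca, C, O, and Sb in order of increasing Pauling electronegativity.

C is in period 2, group 14; O is in period 2, group 16; Ca is in period 4, group 2; Ga is in period 4, group 13; Sb is in period 5, group 15.
Electronegativity increases across a period and decreases down a group, tracking effective nuclear charge and atomic size.
Here both period and group differ, so the two effects have to be weighed against each other.
Ga > Ca: both are in period 4; the period trend gives Ga the larger value.
Sb > Ga: the two effects oppose for this pair; the across-period effect wins (2.05 vs 1.81).
C > Sb: period and group pull opposite ways; the down-group shift dominates (2.55 vs 2.05).
O > C: both are in period 2; the period trend gives O the larger value.
Approximate values (Pauling): C 2.55, O 3.44, Ca 1.00, Ga 1.81, Sb 2.05.
So from lowest to highest: Ca < Ga < Sb < C < O.

Ca, Ga, Sb, C, O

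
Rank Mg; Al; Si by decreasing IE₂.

IE_2 is the cost of taking one more electron from the +1 cation: Mg⁺ still has 1 valence electron; Al⁺ still has 2 valence electrons; Si⁺ still has 3 valence electrons.
All are still removing valence electrons, so compare the +1 ions as you would atoms: IE_2 generally rises across a period (higher Z_eff) and falls down a group (larger shell), subject to the usual subshell exceptions.
Valence configurations: Mg⁺ [Ne]3s¹, Al⁺ [Ne]3s², Si⁺ [Ne]3s²3p¹.
Si⁺ loses a lone 3p electron whereas Al⁺ must break into a filled 3s² pair, so IE_2(Al) > IE_2(Si) even though Si has the higher nuclear charge.
Tabulated IE_2 (kJ/mol): Mg 1451, Al 1817, Si 1577.
Overall IE_2 order: Mg < Si < Al.

Al, Si, Mg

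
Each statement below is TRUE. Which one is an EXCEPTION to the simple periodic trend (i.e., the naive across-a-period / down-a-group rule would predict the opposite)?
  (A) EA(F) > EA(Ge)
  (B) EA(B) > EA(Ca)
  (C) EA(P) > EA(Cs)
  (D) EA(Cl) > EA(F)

(D)

The general trend: electron affinity increases across a period and decreases down a group.
(A) F (period 2, group 17) vs Ge (period 4, group 14): the stated order agrees with the simple trend.
(B) B (period 2, group 13) vs Ca (period 4, group 2): the stated order agrees with the simple trend.
(C) P (period 3, group 15) vs Cs (period 6, group 1): the stated order agrees with the simple trend.
(D) Cl (period 3, group 17) vs F (period 2, group 17): the stated order contradicts the simple trend.
The exception is (D): F's small 2p subshell makes the incoming electron feel strong e⁻–e⁻ repulsion, so Cl actually releases more energy on gaining an electron.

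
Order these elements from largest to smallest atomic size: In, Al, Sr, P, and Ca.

Sr > Ca > In > Al > P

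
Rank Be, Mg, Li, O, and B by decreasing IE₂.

Li, O, B, Be, Mg

IE_2 is the cost of taking one more electron from the +1 cation: Be⁺ still has 1 valence electron; Mg⁺ still has 1 valence electron; Li⁺ is the bare [He] core; O⁺ still has 5 valence electrons; B⁺ still has 2 valence electrons.
Pulling an electron out of a noble-gas core costs far more than removing a remaining valence electron, so Li sits at the high end of IE_2.
Valence configurations: Be⁺ [He]2s¹, Mg⁺ [Ne]3s¹, O⁺ [He]2s²2p³, B⁺ [He]2s².
Tabulated IE_2 (kJ/mol): Be 1757, Mg 1451, Li 7298, O 3388, B 2427.
Overall IE_2 order: Mg < Be < B < O < Li.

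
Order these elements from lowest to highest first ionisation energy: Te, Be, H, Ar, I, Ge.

Across a period the outer electron is held more tightly (higher IE₁); down a group it sits in a higher shell, more shielded, and comes off more easily.
Neither a single period nor a single group — weigh both effects.
Te > Ge: the two effects oppose for this pair; the across-period effect wins (869 vs 762 kJ/mol).
Be > Te: the two effects oppose for this pair; the down-group effect wins (900 vs 869 kJ/mol).
I > Be: period and group pull opposite ways; the across-period shift dominates (1008 vs 900 kJ/mol).
H > I: the two effects oppose for this pair; the down-group effect wins (1312 vs 1008 kJ/mol).
Ar > H: the two effects oppose for this pair; the across-period effect wins (1521 vs 1312 kJ/mol).
Approximate values (kJ/mol): H 1312, Be 900, Ar 1521, Ge 762, Te 869, I 1008.
So from lowest to highest: Ge < Te < Be < I < H < Ar.

Ge < Te < Be < I < H < Ar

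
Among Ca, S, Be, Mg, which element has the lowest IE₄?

The fourth ionization energy removes an electron from the +3 ion. For each element: Ca³⁺ is already 1 electron into the core; S³⁺ still has 3 valence electrons; Be³⁺ is already 1 electron into the core; Mg³⁺ is already 1 electron into the core.
Breaking into a closed-shell core is much more expensive than removing a leftover valence electron — Ca, Mg and Be have the largest IE_4 here.
Approximate IE_4 values (kJ/mol): Ca 6491, S 4556, Be 21007, Mg 10543.
Putting it together, IE_4: S < Ca < Mg < Be.

S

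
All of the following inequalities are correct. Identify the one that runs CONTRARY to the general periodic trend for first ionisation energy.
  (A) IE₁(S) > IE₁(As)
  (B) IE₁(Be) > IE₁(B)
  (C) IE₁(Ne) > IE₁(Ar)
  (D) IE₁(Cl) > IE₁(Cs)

(B)

The general trend: first ionisation energy increases across a period and decreases down a group.
(A) S (period 3, group 16) vs As (period 4, group 15): the stated order agrees with the simple trend.
(B) Be (period 2, group 2) vs B (period 2, group 13): the stated order contradicts the simple trend.
(C) Ne (period 2, group 18) vs Ar (period 3, group 18): the stated order agrees with the simple trend.
(D) Cl (period 3, group 17) vs Cs (period 6, group 1): the stated order agrees with the simple trend.
The exception is (B): removing B's lone 2p electron is easier than breaking Be's filled 2s².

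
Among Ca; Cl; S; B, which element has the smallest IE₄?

S

IE_4 is the cost of taking one more electron from the +3 cation: Ca³⁺ is already 1 electron into the core; Cl³⁺ still has 4 valence electrons; S³⁺ still has 3 valence electrons; B³⁺ is the bare [He] core.
Pulling an electron out of a noble-gas core costs far more than removing a remaining valence electron, so Ca and B sit at the high end of IE_4.
Valence configurations: Cl³⁺ [Ne]3s²3p², S³⁺ [Ne]3s²3p¹.
The numbers (kJ/mol): Ca 6491, Cl 5159, S 4556, B 25026.
Hence IE_4: S < Cl < Ca < B.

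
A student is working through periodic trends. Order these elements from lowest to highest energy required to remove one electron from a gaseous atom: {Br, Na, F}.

Na < Br < F

F is in period 2, group 17; Na is in period 3, group 1; Br is in period 4, group 17.
First ionization energy rises across a period (greater Z_eff holds electrons more tightly) and falls down a group (valence electrons are farther from the nucleus).
These span different periods and groups, so the two trends combine.
Br > Na: period and group pull opposite ways; the across-period shift dominates (1140 vs 496 kJ/mol).
F > Br: they share group 17; the group trend gives F the larger value.
Tabulated first ionization energy (kJ/mol): F 1681, Na 496, Br 1140.
So from lowest to highest: Na < Br < F.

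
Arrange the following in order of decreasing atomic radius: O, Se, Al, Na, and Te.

Across a period the added protons contract the valence shell; down a group each new principal shell makes the atom larger.
Here both period and group differ, so the two effects have to be weighed against each other.
Se > O: Se sits below O in group 16, so the down-group effect alone puts Se larger.
Al > Se: the two effects oppose for this pair; the across-period effect wins (126 vs 116 pm).
Te > Al: period and group pull opposite ways; the down-group shift dominates (136 vs 126 pm).
Na > Te: period and group pull opposite ways; the across-period shift dominates (155 vs 136 pm).
For reference (pm): O 63, Na 155, Al 126, Se 116, Te 136.
So from largest to smallest: Na > Te > Al > Se > O.

Na > Te > Al > Se > O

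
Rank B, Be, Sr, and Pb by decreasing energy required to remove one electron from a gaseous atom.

Be is in period 2, group 2; B is in period 2, group 13; Sr is in period 5, group 2; Pb is in period 6, group 14.
Removing the outermost electron gets harder across a period and easier down a group.
These span different periods and groups, so the two trends combine.
Pb > Sr: the two effects oppose for this pair; the across-period effect wins (716 vs 550 kJ/mol).
B > Pb: period and group pull opposite ways; the down-group shift dominates (801 vs 716 kJ/mol).
Be > B: this pair runs against the simple trend — see the exception note.
Note the exception: Be has a higher first ionization energy than B, contrary to the simple trend — removing B's lone 2p electron is easier than breaking Be's filled 2s².
For reference (kJ/mol): Be 900, B 801, Sr 550, Pb 716.
So from highest to lowest: Be > B > Pb > Sr.

Be > B > Pb > Sr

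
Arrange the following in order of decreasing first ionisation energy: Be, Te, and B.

Be > Te > B

Across a period the outer electron is held more tightly (higher IE₁); down a group it sits in a higher shell, more shielded, and comes off more easily.
These span different periods and groups, so the two trends combine.
Te > B: the two effects oppose for this pair; the across-period effect wins (869 vs 801 kJ/mol).
Be > Te: the two effects oppose for this pair; the down-group effect wins (900 vs 869 kJ/mol).
Note the exception: Be has a higher first ionization energy than B, contrary to the simple trend — removing B's lone 2p electron is easier than breaking Be's filled 2s².
Approximate values (kJ/mol): Be 900, B 801, Te 869.
So from highest to lowest: Be > Te > B.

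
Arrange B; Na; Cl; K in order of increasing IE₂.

The second ionization energy removes an electron from the +1 ion. For each element: B⁺ still has 2 valence electrons; Na⁺ is the bare [Ne] core; Cl⁺ still has 6 valence electrons; K⁺ is the bare [Ar] core.
Core electrons are held far more tightly than valence electrons, so K and Na top the IE_2 order.
Valence configurations: B⁺ [He]2s², Cl⁺ [Ne]3s²3p⁴.
The numbers (kJ/mol): B 2427, Na 4562, Cl 2298, K 3052.
Overall IE_2 order: Cl < B < K < Na.

Cl, B, K, Na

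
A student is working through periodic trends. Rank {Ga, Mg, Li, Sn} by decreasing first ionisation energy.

Li is in period 2, group 1; Mg is in period 3, group 2; Ga is in period 4, group 13; Sn is in period 5, group 14.
Removing the outermost electron gets harder across a period and easier down a group.
These sit on a diagonal, where the across-period and down-group effects partly cancel.
Ga > Li: the two effects oppose for this pair; the across-period effect wins (579 vs 520 kJ/mol).
Sn > Ga: the two effects oppose for this pair; the across-period effect wins (709 vs 579 kJ/mol).
Mg > Sn: period and group pull opposite ways; the down-group shift dominates (738 vs 709 kJ/mol).
Tabulated first ionization energy (kJ/mol): Li 520, Mg 738, Ga 579, Sn 709.
So from highest to lowest: Mg > Sn > Ga > Li.

Mg, Sn, Ga, Li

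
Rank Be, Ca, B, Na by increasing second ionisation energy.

After 1 electron has been removed, what remains? Be⁺ still has 1 valence electron; Ca⁺ still has 1 valence electron; B⁺ still has 2 valence electrons; Na⁺ is the bare [Ne] core.
Core electrons are held far more tightly than valence electrons, so Na tops the IE_2 order.
Valence configurations: Be⁺ [He]2s¹, Ca⁺ [Ar]4s¹, B⁺ [He]2s².
Tabulated IE_2 (kJ/mol): Be 1757, Ca 1145, B 2427, Na 4562.
Hence IE_2: Ca < Be < B < Na.

Ca, Be, B, Na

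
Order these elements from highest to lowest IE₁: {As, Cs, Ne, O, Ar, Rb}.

Across a period the outer electron is held more tightly (higher IE₁); down a group it sits in a higher shell, more shielded, and comes off more easily.
These span different periods and groups, so the two trends combine.
Rb > Cs: Rb sits above Cs in group 1, so the down-group effect alone puts Rb higher.
As > Rb: relative to Rb, both the across-period and down-group shifts push As's first ionization energy up.
O > As: relative to As, both the across-period and down-group shifts push O's first ionization energy up.
Ar > O: the two effects oppose for this pair; the across-period effect wins (1521 vs 1314 kJ/mol).
Ne > Ar: they share group 18; the group trend gives Ne the larger value.
Approximate values (kJ/mol): O 1314, Ne 2081, Ar 1521, As 947, Rb 403, Cs 376.
So from highest to lowest: Ne > Ar > O > As > Rb > Cs.

Ne, Ar, O, As, Rb, Cs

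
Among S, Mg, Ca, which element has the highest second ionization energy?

S

The second ionization energy removes an electron from the +1 ion. For each element: S⁺ still has 5 valence electrons; Mg⁺ still has 1 valence electron; Ca⁺ still has 1 valence electron.
All are still removing valence electrons, so compare the +1 ions as you would atoms: IE_2 generally rises across a period (higher Z_eff) and falls down a group (larger shell), subject to the usual subshell exceptions.
Valence configurations: S⁺ [Ne]3s²3p³, Mg⁺ [Ne]3s¹, Ca⁺ [Ar]4s¹.
Tabulated IE_2 (kJ/mol): S 2252, Mg 1451, Ca 1145.
Putting it together, IE_2: Ca < Mg < S.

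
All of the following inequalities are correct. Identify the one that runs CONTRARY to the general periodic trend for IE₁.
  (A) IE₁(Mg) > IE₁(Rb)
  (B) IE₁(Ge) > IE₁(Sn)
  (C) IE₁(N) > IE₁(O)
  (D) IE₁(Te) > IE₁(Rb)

The general trend: IE₁ increases across a period and decreases down a group.
(A) Mg (period 3, group 2) vs Rb (period 5, group 1): the stated order agrees with the simple trend.
(B) Ge (period 4, group 14) vs Sn (period 5, group 14): the stated order agrees with the simple trend.
(C) N (period 2, group 15) vs O (period 2, group 16): the stated order contradicts the simple trend.
(D) Te (period 5, group 16) vs Rb (period 5, group 1): the stated order agrees with the simple trend.
The exception is (C): pairing an electron in O's 2p⁴ costs repulsion energy, so O ionizes more easily than half-filled N (2p³).

(C)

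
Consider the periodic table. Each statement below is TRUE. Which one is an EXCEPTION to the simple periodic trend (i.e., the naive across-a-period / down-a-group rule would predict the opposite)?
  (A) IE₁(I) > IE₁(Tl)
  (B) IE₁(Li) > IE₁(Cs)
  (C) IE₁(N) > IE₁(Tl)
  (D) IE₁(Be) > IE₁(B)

(D)

The general trend: first ionization energy increases across a period and decreases down a group.
(A) I (period 5, group 17) vs Tl (period 6, group 13): the stated order agrees with the simple trend.
(B) Li (period 2, group 1) vs Cs (period 6, group 1): the stated order agrees with the simple trend.
(C) N (period 2, group 15) vs Tl (period 6, group 13): the stated order agrees with the simple trend.
(D) Be (period 2, group 2) vs B (period 2, group 13): the stated order contradicts the simple trend.
The exception is (D): removing B's lone 2p electron is easier than breaking Be's filled 2s².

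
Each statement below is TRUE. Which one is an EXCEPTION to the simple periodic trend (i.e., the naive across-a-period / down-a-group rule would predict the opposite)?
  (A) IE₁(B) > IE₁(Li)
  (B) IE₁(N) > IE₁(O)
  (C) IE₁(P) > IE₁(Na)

The general trend: first ionisation energy increases across a period and decreases down a group.
(A) B (period 2, group 13) vs Li (period 2, group 1): the stated order agrees with the simple trend.
(B) N (period 2, group 15) vs O (period 2, group 16): the stated order contradicts the simple trend.
(C) P (period 3, group 15) vs Na (period 3, group 1): the stated order agrees with the simple trend.
The exception is (B): pairing an electron in O's 2p⁴ costs repulsion energy, so O ionizes more easily than half-filled N (2p³).

(B)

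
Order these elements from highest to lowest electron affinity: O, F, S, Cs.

F > S > O > Cs

Adding an electron releases more energy for atoms nearer the top right (short of the noble gases).
Here both period and group differ, so the two effects have to be weighed against each other.
O > Cs: relative to Cs, both the across-period and down-group shifts push O's electron affinity up.
S > O: this pair runs against the simple trend — see the exception note.
F > S: both effects reinforce here, so F is clearly the higher of the two.
Note the exception: S has a higher electron affinity than O, contrary to the simple trend — the compact 2p subshell of O repels the added electron more than S's larger 3p does.
Approximate values (kJ/mol): O 141, F 328, S 200, Cs 46.
So from highest to lowest: F > S > O > Cs.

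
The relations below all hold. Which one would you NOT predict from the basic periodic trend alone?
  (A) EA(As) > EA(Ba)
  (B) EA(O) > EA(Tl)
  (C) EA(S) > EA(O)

The general trend: electron affinity increases across a period and decreases down a group.
(A) As (period 4, group 15) vs Ba (period 6, group 2): the stated order agrees with the simple trend.
(B) O (period 2, group 16) vs Tl (period 6, group 13): the stated order agrees with the simple trend.
(C) S (period 3, group 16) vs O (period 2, group 16): the stated order contradicts the simple trend.
The exception is (C): the compact 2p subshell of O repels the added electron more than S's larger 3p does.

(C)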